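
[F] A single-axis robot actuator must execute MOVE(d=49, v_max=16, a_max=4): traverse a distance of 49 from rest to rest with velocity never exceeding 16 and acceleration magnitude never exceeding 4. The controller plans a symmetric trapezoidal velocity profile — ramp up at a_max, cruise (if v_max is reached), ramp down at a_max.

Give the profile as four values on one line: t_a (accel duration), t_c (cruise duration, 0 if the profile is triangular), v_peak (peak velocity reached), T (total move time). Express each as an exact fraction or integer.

v_max²/a_max = 16²/4 = 64
49 < 64 ⇒ no cruise
v_peak = √(49·4) = √196 = 14
t_a = 14/4 = 7/2; t_c = 0
T = 2·7/2 = 7

t_a=7/2 t_c=0 v_peak=14 T=7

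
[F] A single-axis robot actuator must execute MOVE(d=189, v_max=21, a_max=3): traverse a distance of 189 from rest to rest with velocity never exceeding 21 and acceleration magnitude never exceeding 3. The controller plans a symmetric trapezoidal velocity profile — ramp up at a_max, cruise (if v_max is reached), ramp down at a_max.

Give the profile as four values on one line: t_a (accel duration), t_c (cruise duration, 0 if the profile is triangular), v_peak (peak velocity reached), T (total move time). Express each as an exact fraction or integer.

t_a=7 t_c=2 v_peak=21 T=16

vₘ²/aₘ = 21²/3 = 147
189 ≥ 147 → trapezoidal
t_a = 21/3 = 7; v_peak = 21
d_cruise = 189 − 147 = 42; t_c = 42/21 = 2
T = 2·7 + 2 = 16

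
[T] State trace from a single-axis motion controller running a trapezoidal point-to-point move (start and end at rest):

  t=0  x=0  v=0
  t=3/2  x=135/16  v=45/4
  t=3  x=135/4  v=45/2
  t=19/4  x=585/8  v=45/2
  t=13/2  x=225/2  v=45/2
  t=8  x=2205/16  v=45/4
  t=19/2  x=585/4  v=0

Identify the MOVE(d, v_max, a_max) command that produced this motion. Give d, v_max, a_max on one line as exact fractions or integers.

d=585/4 v_max=45/2 a_max=15/2

final state: t=19/2, x=585/4, v=0 → d = 585/4
a_max = (45/4−0)/(3/2−0) = 15/2
max v = 45/2 over t∈[3,13/2] → v_max = 45/2
check: 45/2·(3+7/2) = 585/4 ✓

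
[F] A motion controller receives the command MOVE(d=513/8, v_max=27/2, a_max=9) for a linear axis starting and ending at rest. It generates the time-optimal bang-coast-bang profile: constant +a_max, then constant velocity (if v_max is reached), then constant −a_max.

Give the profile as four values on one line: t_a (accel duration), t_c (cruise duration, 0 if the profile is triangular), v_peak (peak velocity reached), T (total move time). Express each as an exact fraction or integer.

t_a=3/2 t_c=13/4 v_peak=27/2 T=25/4

vₘ²/aₘ = (27/2)²/9 = 81/4
513/8 ≥ 81/4 so v_max reached
t_a = (27/2)/9 = 3/2; v_peak = 27/2
d_cruise = 513/8 − 81/4 = 351/8; t_c = (351/8)/(27/2) = 13/4
T = 2·3/2 + 13/4 = 25/4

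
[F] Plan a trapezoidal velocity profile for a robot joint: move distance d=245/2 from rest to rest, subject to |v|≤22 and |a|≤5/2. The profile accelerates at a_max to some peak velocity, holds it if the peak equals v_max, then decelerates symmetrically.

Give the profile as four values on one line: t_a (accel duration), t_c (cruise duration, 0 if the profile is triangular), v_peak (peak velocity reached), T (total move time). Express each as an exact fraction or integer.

(v_max)²/a_max = 22²/(5/2) = 968/5
245/2 < 968/5 → triangular
v_peak = √(245/2·5/2) = √(1225/4) = 35/2
t_a = (35/2)/(5/2) = 7; t_c = 0
T = 2·7 = 14

t_a=7 t_c=0 v_peak=35/2 T=14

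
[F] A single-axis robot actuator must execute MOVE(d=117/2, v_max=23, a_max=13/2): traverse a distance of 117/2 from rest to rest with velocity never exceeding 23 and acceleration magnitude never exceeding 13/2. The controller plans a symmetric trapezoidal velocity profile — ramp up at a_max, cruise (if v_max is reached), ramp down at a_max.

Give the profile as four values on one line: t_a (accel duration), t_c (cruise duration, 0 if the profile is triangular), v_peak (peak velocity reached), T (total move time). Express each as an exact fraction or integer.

t_a=3 t_c=0 v_peak=39/2 T=6

(v_max)²/a_max = 23²/(13/2) = 1058/13
117/2 < 1058/13 → triangular
v_peak = √(117/2·13/2) = √(1521/4) = 39/2
t_a = (39/2)/(13/2) = 3; t_c = 0
T = 2·3 = 6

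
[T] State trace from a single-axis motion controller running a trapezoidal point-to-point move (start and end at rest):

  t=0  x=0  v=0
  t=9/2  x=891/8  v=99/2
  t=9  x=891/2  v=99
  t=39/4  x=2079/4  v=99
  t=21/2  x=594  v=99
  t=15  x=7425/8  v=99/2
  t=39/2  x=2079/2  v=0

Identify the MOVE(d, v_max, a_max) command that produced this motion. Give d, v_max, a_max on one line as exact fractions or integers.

final state: t=39/2, x=2079/2, v=0 → d = 2079/2
a_max = (99/2−0)/(9/2−0) = 11
max v = 99 over t∈[9,21/2] → v_max = 99
check: 99·(9+3/2) = 2079/2 ✓

d=2079/2 v_max=99 a_max=11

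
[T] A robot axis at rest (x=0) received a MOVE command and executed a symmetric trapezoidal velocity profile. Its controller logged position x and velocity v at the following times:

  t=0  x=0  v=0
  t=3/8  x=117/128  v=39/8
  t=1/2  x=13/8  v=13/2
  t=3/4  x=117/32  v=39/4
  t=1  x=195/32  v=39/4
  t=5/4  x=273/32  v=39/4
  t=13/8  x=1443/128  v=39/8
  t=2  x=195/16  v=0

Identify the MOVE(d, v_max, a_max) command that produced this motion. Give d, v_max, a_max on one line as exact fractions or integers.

d=195/16 v_max=39/4 a_max=13

final state: t=2, x=195/16, v=0 → d = 195/16
a_max = (39/8−0)/(3/8−0) = 13
max v = 39/4 over t∈[3/4,5/4] → v_max = 39/4
check: 39/4·(3/4+1/2) = 195/16 ✓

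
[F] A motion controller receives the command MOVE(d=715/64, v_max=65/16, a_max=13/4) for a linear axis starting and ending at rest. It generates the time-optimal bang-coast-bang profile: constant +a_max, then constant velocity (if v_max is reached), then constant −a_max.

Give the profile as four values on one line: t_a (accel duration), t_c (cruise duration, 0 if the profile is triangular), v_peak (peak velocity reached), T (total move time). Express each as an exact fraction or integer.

v_max²/a_max = (65/16)²/(13/4) = 325/64
715/64 ≥ 325/64 so v_max reached
t_a = (65/16)/(13/4) = 5/4; v_peak = 65/16
d_cruise = 715/64 − 325/64 = 195/32; t_c = (195/32)/(65/16) = 3/2
T = 2·5/4 + 3/2 = 4

t_a=5/4 t_c=3/2 v_peak=65/16 T=4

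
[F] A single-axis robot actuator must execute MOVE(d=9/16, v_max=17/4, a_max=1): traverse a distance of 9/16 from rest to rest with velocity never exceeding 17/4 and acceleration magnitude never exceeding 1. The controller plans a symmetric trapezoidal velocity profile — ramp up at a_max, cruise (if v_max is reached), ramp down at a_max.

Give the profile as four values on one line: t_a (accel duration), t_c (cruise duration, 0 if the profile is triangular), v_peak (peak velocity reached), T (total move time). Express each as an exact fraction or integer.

v_max²/a_max = (17/4)²/1 = 289/16
9/16 < 289/16 → triangular
v_peak = √(9/16·1) = √(9/16) = 3/4
t_a = (3/4)/1 = 3/4; t_c = 0
T = 2·3/4 = 3/2

t_a=3/4 t_c=0 v_peak=3/4 T=3/2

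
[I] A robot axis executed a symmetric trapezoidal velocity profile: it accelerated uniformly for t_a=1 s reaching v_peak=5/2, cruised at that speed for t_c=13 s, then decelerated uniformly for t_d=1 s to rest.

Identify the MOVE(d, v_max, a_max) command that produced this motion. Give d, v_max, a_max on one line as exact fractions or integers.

d=35 v_max=5/2 a_max=5/2

a_max = (5/2)/1 = 5/2
d_a = ½·5/2·1 = 5/4; d_c = 5/2·13 = 65/2
d = 2·5/4 + 65/2 = 35
t_c = 13 > 0 ⇒ limit active, v_max = 5/2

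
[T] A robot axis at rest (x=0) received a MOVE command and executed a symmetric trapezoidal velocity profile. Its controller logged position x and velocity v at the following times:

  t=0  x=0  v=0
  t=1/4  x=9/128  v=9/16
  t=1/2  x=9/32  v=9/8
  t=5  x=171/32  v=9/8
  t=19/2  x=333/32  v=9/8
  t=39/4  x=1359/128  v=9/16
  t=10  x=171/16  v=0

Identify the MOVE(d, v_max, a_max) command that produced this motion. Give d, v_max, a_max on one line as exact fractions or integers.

final state: t=10, x=171/16, v=0 → d = 171/16
a_max = (9/16−0)/(1/4−0) = 9/4
max v = 9/8 over t∈[1/2,19/2] → v_max = 9/8
check: 9/8·(1/2+9) = 171/16 ✓

d=171/16 v_max=9/8 a_max=9/4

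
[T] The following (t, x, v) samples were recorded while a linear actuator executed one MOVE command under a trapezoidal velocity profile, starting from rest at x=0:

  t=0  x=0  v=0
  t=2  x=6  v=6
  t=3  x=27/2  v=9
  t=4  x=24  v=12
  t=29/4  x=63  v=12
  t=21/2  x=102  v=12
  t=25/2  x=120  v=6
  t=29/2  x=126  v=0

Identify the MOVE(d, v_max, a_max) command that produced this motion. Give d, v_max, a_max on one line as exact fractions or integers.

d=126 v_max=12 a_max=3

final state: t=29/2, x=126, v=0 → d = 126
a_max = (6−0)/(2−0) = 3
max v = 12 over t∈[4,21/2] → v_max = 12
check: 12·(4+13/2) = 126 ✓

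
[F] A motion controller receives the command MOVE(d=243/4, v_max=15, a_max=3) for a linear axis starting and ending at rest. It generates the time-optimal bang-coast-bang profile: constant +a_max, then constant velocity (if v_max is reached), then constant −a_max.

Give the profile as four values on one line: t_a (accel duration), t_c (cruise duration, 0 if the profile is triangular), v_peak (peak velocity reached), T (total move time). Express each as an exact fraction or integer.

t_a=9/2 t_c=0 v_peak=27/2 T=9

vₘ²/aₘ = 15²/3 = 75
243/4 < 75 so t_c = 0
v_peak = √(243/4·3) = √(729/4) = 27/2
t_a = (27/2)/3 = 9/2; t_c = 0
T = 2·9/2 = 9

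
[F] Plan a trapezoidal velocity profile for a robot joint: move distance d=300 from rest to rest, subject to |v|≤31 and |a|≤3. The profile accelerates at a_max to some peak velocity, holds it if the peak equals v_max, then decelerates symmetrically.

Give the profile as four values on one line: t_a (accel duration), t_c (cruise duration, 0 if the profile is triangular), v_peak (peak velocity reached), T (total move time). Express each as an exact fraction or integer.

t_a=10 t_c=0 v_peak=30 T=20

(v_max)²/a_max = 31²/3 = 961/3
300 < 961/3 → triangular
v_peak = √(300·3) = √900 = 30
t_a = 30/3 = 10; t_c = 0
T = 2·10 = 20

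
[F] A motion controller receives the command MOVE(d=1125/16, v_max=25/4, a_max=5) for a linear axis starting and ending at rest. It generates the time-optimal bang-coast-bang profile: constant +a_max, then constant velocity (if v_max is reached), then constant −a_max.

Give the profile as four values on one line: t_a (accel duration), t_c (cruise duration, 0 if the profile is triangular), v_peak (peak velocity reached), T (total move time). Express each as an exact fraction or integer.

v_max²/a_max = (25/4)²/5 = 125/16
1125/16 ≥ 125/16 ⇒ cruise phase
t_a = (25/4)/5 = 5/4; v_peak = 25/4
d_cruise = 1125/16 − 125/16 = 125/2; t_c = (125/2)/(25/4) = 10
T = 2·5/4 + 10 = 25/2

t_a=5/4 t_c=10 v_peak=25/4 T=25/2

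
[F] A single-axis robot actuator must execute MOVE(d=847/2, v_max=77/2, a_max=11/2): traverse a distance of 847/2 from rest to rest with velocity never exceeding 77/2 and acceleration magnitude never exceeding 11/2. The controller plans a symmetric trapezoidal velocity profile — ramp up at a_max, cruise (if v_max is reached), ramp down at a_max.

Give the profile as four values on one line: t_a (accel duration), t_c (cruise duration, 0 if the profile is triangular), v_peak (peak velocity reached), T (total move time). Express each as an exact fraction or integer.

t_a=7 t_c=4 v_peak=77/2 T=18

vₘ²/aₘ = (77/2)²/(11/2) = 539/2
847/2 ≥ 539/2 so v_max reached
t_a = (77/2)/(11/2) = 7; v_peak = 77/2
d_cruise = 847/2 − 539/2 = 154; t_c = 154/(77/2) = 4
T = 2·7 + 4 = 18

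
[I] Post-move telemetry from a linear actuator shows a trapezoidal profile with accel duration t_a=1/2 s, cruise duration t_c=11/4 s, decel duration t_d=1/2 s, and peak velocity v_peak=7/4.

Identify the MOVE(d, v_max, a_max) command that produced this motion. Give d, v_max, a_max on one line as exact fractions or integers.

a_max = (7/4)/(1/2) = 7/2
d_a = ½·7/4·1/2 = 7/16; d_c = 7/4·11/4 = 77/16
d = 2·7/16 + 77/16 = 91/16
t_c = 11/4 > 0 so v_max = 7/4

d=91/16 v_max=7/4 a_max=7/2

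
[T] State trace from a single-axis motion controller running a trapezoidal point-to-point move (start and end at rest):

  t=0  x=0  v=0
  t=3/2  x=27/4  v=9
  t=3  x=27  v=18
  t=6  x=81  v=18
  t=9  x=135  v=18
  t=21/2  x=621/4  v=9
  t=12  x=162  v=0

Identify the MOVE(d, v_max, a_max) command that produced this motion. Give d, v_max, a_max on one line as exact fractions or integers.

final state: t=12, x=162, v=0 → d = 162
a_max = (9−0)/(3/2−0) = 6
max v = 18 over t∈[3,9] → v_max = 18
check: 18·(3+6) = 162 ✓

d=162 v_max=18 a_max=6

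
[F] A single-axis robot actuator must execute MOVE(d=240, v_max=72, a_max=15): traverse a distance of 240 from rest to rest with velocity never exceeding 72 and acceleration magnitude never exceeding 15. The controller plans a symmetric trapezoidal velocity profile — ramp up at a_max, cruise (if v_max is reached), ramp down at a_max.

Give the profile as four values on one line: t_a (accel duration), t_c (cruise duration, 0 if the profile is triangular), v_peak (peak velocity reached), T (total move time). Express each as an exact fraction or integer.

vₘ²/aₘ = 72²/15 = 1728/5
240 < 1728/5 → triangular
v_peak = √(240·15) = √3600 = 60
t_a = 60/15 = 4; t_c = 0
T = 2·4 = 8

t_a=4 t_c=0 v_peak=60 T=8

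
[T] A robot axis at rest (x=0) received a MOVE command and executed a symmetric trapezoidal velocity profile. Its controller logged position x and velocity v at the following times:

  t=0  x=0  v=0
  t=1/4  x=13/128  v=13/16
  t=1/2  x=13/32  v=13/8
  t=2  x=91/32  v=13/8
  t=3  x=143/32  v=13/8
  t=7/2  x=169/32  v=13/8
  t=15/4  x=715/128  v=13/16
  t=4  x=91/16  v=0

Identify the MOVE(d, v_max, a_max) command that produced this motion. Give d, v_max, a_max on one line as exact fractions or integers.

final state: t=4, x=91/16, v=0 → d = 91/16
a_max = (13/16−0)/(1/4−0) = 13/4
max v = 13/8 over t∈[1/2,7/2] → v_max = 13/8
check: 13/8·(1/2+3) = 91/16 ✓

d=91/16 v_max=13/8 a_max=13/4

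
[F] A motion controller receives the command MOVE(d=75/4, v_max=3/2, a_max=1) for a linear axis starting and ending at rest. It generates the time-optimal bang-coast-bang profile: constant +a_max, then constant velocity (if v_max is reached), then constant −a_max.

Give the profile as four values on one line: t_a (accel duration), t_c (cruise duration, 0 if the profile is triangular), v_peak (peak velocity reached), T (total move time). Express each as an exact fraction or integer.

t_a=3/2 t_c=11 v_peak=3/2 T=14

(v_max)²/a_max = (3/2)²/1 = 9/4
75/4 ≥ 9/4 ⇒ cruise phase
t_a = (3/2)/1 = 3/2; v_peak = 3/2
d_cruise = 75/4 − 9/4 = 33/2; t_c = (33/2)/(3/2) = 11
T = 2·3/2 + 11 = 14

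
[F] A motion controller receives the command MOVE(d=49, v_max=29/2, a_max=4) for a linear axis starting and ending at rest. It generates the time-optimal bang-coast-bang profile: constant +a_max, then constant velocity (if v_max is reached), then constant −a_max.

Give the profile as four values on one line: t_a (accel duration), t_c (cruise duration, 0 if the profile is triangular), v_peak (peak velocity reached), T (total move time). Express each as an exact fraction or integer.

(v_max)²/a_max = (29/2)²/4 = 841/16
49 < 841/16 so t_c = 0
v_peak = √(49·4) = √196 = 14
t_a = 14/4 = 7/2; t_c = 0
T = 2·7/2 = 7

t_a=7/2 t_c=0 v_peak=14 T=7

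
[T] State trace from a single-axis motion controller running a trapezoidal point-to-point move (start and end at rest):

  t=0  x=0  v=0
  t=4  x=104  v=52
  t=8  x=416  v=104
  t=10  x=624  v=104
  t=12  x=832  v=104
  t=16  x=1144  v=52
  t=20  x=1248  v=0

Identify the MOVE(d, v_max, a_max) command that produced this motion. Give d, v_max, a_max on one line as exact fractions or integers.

final state: t=20, x=1248, v=0 → d = 1248
a_max = (52−0)/(4−0) = 13
max v = 104 over t∈[8,12] → v_max = 104
check: 104·(8+4) = 1248 ✓

d=1248 v_max=104 a_max=13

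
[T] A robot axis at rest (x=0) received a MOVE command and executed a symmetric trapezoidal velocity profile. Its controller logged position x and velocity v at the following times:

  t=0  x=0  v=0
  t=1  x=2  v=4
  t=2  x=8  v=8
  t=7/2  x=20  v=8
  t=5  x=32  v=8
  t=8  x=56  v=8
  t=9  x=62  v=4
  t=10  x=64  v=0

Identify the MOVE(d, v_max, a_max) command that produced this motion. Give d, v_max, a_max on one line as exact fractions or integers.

final state: t=10, x=64, v=0 → d = 64
a_max = (4−0)/(1−0) = 4
max v = 8 over t∈[2,8] → v_max = 8
check: 8·(2+6) = 64 ✓

d=64 v_max=8 a_max=4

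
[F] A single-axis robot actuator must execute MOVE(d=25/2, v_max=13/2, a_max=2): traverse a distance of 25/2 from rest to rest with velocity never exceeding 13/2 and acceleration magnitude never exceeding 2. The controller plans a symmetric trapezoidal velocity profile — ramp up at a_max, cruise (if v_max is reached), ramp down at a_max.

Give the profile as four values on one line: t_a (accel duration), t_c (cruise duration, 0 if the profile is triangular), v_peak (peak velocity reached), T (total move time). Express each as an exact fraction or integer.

vₘ²/aₘ = (13/2)²/2 = 169/8
25/2 < 169/8 → triangular
v_peak = √(25/2·2) = √25 = 5
t_a = 5/2; t_c = 0
T = 2·5/2 = 5

t_a=5/2 t_c=0 v_peak=5 T=5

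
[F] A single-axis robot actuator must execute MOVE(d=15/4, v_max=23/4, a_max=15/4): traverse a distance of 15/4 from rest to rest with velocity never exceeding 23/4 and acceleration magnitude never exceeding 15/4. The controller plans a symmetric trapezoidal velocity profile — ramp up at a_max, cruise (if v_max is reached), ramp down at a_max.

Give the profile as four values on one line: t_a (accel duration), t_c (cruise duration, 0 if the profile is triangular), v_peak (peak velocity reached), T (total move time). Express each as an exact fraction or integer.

t_a=1 t_c=0 v_peak=15/4 T=2

v_max²/a_max = (23/4)²/(15/4) = 529/60
15/4 < 529/60 so t_c = 0
v_peak = √(15/4·15/4) = √(225/16) = 15/4
t_a = (15/4)/(15/4) = 1; t_c = 0
T = 2·1 = 2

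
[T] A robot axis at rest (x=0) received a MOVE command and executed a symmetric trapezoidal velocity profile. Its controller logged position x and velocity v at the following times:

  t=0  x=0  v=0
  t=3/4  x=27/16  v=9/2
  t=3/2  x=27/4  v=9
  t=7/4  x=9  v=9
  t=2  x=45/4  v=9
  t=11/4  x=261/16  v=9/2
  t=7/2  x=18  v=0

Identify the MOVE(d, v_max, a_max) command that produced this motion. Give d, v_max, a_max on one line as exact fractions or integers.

d=18 v_max=9 a_max=6

final state: t=7/2, x=18, v=0 → d = 18
a_max = (9/2−0)/(3/4−0) = 6
max v = 9 over t∈[3/2,2] → v_max = 9
check: 9·(3/2+1/2) = 18 ✓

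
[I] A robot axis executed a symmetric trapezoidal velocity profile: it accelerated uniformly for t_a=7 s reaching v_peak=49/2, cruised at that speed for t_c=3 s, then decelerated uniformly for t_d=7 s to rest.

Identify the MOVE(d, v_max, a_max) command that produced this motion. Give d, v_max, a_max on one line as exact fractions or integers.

d=245 v_max=49/2 a_max=7/2

a_max = (49/2)/7 = 7/2
d_a = ½·49/2·7 = 343/4; d_c = 49/2·3 = 147/2
d = 2·343/4 + 147/2 = 245
t_c = 3 > 0 ⇒ limit active, v_max = 49/2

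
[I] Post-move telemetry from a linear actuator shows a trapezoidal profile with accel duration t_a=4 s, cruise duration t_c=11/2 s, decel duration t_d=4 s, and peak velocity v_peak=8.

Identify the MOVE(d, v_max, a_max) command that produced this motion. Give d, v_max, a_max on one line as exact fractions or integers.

d=76 v_max=8 a_max=2

a_max = 8/4 = 2
d_a = ½·8·4 = 16; d_c = 8·11/2 = 44
d = 2·16 + 44 = 76
t_c = 11/2 > 0 so v_max = 8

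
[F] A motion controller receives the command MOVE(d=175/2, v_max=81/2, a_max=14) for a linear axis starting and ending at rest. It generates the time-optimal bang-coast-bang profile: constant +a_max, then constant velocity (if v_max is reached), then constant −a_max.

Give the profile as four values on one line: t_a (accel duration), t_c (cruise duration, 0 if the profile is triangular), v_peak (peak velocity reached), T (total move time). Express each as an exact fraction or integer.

t_a=5/2 t_c=0 v_peak=35 T=5

v_max²/a_max = (81/2)²/14 = 6561/56
175/2 < 6561/56 → triangular
v_peak = √(175/2·14) = √1225 = 35
t_a = 35/14 = 5/2; t_c = 0
T = 2·5/2 = 5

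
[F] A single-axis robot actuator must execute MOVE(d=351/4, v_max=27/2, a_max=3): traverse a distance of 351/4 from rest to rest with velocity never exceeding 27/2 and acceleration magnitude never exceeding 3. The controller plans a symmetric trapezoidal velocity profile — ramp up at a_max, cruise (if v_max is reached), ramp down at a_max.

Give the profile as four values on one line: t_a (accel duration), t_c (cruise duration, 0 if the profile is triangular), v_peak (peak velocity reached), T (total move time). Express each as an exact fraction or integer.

t_a=9/2 t_c=2 v_peak=27/2 T=11

v_max²/a_max = (27/2)²/3 = 243/4
351/4 ≥ 243/4 → trapezoidal
t_a = (27/2)/3 = 9/2; v_peak = 27/2
d_cruise = 351/4 − 243/4 = 27; t_c = 27/(27/2) = 2
T = 2·9/2 + 2 = 11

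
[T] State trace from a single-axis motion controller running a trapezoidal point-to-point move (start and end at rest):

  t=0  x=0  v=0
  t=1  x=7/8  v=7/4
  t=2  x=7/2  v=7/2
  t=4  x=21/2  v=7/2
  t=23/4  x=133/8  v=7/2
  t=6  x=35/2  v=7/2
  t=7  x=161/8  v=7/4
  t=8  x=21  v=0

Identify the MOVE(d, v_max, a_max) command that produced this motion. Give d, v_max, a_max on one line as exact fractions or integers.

final state: t=8, x=21, v=0 → d = 21
a_max = (7/4−0)/(1−0) = 7/4
max v = 7/2 over t∈[2,6] → v_max = 7/2
check: 7/2·(2+4) = 21 ✓

d=21 v_max=7/2 a_max=7/4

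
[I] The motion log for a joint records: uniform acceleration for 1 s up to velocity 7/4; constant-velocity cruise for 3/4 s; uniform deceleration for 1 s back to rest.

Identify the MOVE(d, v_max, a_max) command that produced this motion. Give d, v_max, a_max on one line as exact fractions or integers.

a_max = (7/4)/1 = 7/4
d_a = ½·7/4·1 = 7/8; d_c = 7/4·3/4 = 21/16
d = 2·7/8 + 21/16 = 49/16
t_c = 3/4 > 0 ⇒ limit active, v_max = 7/4

d=49/16 v_max=7/4 a_max=7/4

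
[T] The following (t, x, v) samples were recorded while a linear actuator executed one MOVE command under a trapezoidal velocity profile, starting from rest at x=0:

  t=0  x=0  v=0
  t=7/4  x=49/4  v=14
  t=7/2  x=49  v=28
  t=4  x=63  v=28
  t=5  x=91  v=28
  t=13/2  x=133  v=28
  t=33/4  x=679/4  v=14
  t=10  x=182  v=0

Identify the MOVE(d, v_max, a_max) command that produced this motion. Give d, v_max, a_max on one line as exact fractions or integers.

final state: t=10, x=182, v=0 → d = 182
a_max = (14−0)/(7/4−0) = 8
max v = 28 over t∈[7/2,13/2] → v_max = 28
check: 28·(7/2+3) = 182 ✓

d=182 v_max=28 a_max=8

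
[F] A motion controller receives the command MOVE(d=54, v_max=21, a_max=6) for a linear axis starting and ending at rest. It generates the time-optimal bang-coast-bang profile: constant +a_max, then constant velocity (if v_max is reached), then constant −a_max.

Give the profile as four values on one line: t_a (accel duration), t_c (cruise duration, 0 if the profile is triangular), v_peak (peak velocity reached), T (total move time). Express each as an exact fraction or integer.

t_a=3 t_c=0 v_peak=18 T=6

vₘ²/aₘ = 21²/6 = 147/2
54 < 147/2 ⇒ no cruise
v_peak = √(54·6) = √324 = 18
t_a = 18/6 = 3; t_c = 0
T = 2·3 = 6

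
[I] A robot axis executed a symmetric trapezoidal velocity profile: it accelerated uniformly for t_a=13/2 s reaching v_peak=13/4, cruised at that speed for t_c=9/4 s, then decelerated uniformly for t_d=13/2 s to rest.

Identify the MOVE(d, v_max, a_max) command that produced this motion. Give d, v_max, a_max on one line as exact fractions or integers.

a_max = (13/4)/(13/2) = 1/2
d_a = ½·13/4·13/2 = 169/16; d_c = 13/4·9/4 = 117/16
d = 2·169/16 + 117/16 = 455/16
t_c = 9/4 > 0 → v_max = v_peak = 13/4

d=455/16 v_max=13/4 a_max=1/2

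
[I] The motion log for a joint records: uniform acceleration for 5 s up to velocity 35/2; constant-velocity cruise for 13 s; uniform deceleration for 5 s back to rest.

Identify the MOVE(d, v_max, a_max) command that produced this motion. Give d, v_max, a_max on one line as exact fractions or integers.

a_max = (35/2)/5 = 7/2
d_a = ½·35/2·5 = 175/4; d_c = 35/2·13 = 455/2
d = 2·175/4 + 455/2 = 315
t_c = 13 > 0 → v_max = v_peak = 35/2

d=315 v_max=35/2 a_max=7/2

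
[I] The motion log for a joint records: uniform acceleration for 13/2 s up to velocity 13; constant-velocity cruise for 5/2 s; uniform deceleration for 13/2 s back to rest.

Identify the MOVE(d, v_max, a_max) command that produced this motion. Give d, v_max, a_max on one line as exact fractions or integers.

a_max = 13/(13/2) = 2
d_a = ½·13·13/2 = 169/4; d_c = 13·5/2 = 65/2
d = 2·169/4 + 65/2 = 117
t_c = 5/2 > 0 so v_max = 13

d=117 v_max=13 a_max=2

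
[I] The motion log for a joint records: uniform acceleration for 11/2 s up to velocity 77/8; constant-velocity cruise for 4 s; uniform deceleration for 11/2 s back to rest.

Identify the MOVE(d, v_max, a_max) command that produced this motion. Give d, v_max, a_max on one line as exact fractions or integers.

a_max = (77/8)/(11/2) = 7/4
d_a = ½·77/8·11/2 = 847/32; d_c = 77/8·4 = 77/2
d = 2·847/32 + 77/2 = 1463/16
t_c = 4 > 0 → v_max = v_peak = 77/8

d=1463/16 v_max=77/8 a_max=7/4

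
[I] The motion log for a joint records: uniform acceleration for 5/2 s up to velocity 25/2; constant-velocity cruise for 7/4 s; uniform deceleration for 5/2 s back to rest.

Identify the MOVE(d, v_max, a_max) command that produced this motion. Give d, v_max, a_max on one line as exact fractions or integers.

a_max = (25/2)/(5/2) = 5
d_a = ½·25/2·5/2 = 125/8; d_c = 25/2·7/4 = 175/8
d = 2·125/8 + 175/8 = 425/8
t_c = 7/4 > 0 → v_max = v_peak = 25/2

d=425/8 v_max=25/2 a_max=5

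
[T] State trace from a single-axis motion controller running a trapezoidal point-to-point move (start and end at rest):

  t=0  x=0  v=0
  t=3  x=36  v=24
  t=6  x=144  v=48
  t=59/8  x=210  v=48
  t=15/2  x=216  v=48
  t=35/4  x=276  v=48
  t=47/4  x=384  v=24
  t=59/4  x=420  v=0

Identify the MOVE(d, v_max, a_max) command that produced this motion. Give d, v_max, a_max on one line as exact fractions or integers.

d=420 v_max=48 a_max=8

final state: t=59/4, x=420, v=0 → d = 420
a_max = (24−0)/(3−0) = 8
max v = 48 over t∈[6,35/4] → v_max = 48
check: 48·(6+11/4) = 420 ✓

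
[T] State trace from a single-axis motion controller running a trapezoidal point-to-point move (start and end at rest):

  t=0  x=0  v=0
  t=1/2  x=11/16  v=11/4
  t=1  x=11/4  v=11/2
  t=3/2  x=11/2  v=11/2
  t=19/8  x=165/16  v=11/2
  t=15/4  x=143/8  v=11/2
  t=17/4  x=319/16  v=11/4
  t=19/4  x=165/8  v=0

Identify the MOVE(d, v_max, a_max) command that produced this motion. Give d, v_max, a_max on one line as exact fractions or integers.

final state: t=19/4, x=165/8, v=0 → d = 165/8
a_max = (11/4−0)/(1/2−0) = 11/2
max v = 11/2 over t∈[1,15/4] → v_max = 11/2
check: 11/2·(1+11/4) = 165/8 ✓

d=165/8 v_max=11/2 a_max=11/2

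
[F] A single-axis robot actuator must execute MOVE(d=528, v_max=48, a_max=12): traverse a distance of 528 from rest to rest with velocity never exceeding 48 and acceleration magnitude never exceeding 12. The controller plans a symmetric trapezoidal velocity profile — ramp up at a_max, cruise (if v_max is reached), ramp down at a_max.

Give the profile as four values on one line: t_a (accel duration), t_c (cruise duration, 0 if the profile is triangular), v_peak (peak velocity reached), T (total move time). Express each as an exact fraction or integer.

t_a=4 t_c=7 v_peak=48 T=15

v_max²/a_max = 48²/12 = 192
528 ≥ 192 ⇒ cruise phase
t_a = 48/12 = 4; v_peak = 48
d_cruise = 528 − 192 = 336; t_c = 336/48 = 7
T = 2·4 + 7 = 15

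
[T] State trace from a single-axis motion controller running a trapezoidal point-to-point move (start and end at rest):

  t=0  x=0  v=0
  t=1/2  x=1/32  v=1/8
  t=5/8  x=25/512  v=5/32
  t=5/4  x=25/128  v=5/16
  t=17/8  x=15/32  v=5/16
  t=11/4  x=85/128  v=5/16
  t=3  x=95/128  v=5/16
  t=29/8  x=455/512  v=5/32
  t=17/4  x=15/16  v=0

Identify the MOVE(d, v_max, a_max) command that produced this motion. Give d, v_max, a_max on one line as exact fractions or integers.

d=15/16 v_max=5/16 a_max=1/4

final state: t=17/4, x=15/16, v=0 → d = 15/16
a_max = (1/8−0)/(1/2−0) = 1/4
max v = 5/16 over t∈[5/4,3] → v_max = 5/16
check: 5/16·(5/4+7/4) = 15/16 ✓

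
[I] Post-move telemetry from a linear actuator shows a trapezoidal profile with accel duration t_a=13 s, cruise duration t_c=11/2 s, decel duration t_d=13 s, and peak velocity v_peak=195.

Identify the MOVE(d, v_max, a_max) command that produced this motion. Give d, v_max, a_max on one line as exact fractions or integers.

d=7215/2 v_max=195 a_max=15

a_max = 195/13 = 15
d_a = ½·195·13 = 2535/2; d_c = 195·11/2 = 2145/2
d = 2·2535/2 + 2145/2 = 7215/2
t_c = 11/2 > 0 so v_max = 195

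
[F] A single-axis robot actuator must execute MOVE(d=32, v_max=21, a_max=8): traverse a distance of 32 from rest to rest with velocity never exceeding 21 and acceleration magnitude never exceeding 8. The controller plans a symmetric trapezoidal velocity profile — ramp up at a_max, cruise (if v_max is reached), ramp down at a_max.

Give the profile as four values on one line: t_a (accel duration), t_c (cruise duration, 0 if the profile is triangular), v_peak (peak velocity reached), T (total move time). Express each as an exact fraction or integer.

v_max²/a_max = 21²/8 = 441/8
32 < 441/8 → triangular
v_peak = √(32·8) = √256 = 16
t_a = 16/8 = 2; t_c = 0
T = 2·2 = 4

t_a=2 t_c=0 v_peak=16 T=4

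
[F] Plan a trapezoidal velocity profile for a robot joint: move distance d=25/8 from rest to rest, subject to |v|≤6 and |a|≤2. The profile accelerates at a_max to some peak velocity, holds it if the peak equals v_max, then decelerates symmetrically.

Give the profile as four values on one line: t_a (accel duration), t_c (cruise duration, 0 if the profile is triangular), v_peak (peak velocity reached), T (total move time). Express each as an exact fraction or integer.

t_a=5/4 t_c=0 v_peak=5/2 T=5/2

(v_max)²/a_max = 6²/2 = 18
25/8 < 18 ⇒ no cruise
v_peak = √(25/8·2) = √(25/4) = 5/2
t_a = (5/2)/2 = 5/4; t_c = 0
T = 2·5/4 = 5/2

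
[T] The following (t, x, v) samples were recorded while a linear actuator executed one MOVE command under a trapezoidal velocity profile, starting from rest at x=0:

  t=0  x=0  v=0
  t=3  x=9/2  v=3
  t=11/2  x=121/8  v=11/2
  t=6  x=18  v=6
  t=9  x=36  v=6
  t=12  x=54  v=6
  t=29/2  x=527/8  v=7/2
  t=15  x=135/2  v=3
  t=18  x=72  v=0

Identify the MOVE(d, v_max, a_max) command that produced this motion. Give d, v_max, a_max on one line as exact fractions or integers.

d=72 v_max=6 a_max=1

final state: t=18, x=72, v=0 → d = 72
a_max = (3−0)/(3−0) = 1
max v = 6 over t∈[6,12] → v_max = 6
check: 6·(6+6) = 72 ✓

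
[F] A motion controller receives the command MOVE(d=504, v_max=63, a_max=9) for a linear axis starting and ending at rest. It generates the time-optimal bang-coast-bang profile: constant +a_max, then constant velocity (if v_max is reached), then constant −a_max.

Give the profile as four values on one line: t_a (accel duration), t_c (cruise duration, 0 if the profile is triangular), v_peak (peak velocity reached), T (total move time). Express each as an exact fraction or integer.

t_a=7 t_c=1 v_peak=63 T=15

v_max²/a_max = 63²/9 = 441
504 ≥ 441 → trapezoidal
t_a = 63/9 = 7; v_peak = 63
d_cruise = 504 − 441 = 63; t_c = 63/63 = 1
T = 2·7 + 1 = 15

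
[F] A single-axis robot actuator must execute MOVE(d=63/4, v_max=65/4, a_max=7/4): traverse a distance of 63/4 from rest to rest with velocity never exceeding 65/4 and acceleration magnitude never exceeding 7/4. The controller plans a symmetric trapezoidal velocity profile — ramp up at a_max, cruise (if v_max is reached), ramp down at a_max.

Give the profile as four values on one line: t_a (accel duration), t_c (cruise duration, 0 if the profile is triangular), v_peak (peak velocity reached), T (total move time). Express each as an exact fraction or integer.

t_a=3 t_c=0 v_peak=21/4 T=6

v_max²/a_max = (65/4)²/(7/4) = 4225/28
63/4 < 4225/28 so t_c = 0
v_peak = √(63/4·7/4) = √(441/16) = 21/4
t_a = (21/4)/(7/4) = 3; t_c = 0
T = 2·3 = 6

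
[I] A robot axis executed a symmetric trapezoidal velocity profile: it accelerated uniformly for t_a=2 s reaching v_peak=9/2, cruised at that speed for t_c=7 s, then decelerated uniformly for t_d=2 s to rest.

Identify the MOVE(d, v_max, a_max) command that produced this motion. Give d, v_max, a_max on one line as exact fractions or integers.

d=81/2 v_max=9/2 a_max=9/4

a_max = (9/2)/2 = 9/4
d_a = ½·9/2·2 = 9/2; d_c = 9/2·7 = 63/2
d = 2·9/2 + 63/2 = 81/2
t_c = 7 > 0 ⇒ limit active, v_max = 9/2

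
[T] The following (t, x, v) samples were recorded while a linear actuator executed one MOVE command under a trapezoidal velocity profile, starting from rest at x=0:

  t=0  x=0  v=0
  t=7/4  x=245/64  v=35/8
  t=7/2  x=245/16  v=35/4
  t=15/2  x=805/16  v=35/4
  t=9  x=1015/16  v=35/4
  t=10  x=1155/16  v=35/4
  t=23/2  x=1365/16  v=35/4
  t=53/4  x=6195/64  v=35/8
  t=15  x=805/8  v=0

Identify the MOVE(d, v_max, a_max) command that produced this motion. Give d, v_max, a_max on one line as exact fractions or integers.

final state: t=15, x=805/8, v=0 → d = 805/8
a_max = (35/8−0)/(7/4−0) = 5/2
max v = 35/4 over t∈[7/2,23/2] → v_max = 35/4
check: 35/4·(7/2+8) = 805/8 ✓

d=805/8 v_max=35/4 a_max=5/2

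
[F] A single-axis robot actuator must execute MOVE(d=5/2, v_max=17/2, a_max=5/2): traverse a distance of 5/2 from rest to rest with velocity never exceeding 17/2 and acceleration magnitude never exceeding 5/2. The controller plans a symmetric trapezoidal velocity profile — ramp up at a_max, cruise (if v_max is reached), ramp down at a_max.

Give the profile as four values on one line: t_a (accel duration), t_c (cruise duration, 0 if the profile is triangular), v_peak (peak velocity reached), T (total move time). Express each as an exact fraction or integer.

t_a=1 t_c=0 v_peak=5/2 T=2

v_max²/a_max = (17/2)²/(5/2) = 289/10
5/2 < 289/10 → triangular
v_peak = √(5/2·5/2) = √(25/4) = 5/2
t_a = (5/2)/(5/2) = 1; t_c = 0
T = 2·1 = 2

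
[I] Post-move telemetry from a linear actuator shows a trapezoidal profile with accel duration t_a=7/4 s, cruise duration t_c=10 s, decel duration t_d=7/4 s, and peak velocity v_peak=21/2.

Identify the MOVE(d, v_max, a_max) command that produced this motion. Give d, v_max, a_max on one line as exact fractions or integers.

a_max = (21/2)/(7/4) = 6
d_a = ½·21/2·7/4 = 147/16; d_c = 21/2·10 = 105
d = 2·147/16 + 105 = 987/8
t_c = 10 > 0 → v_max = v_peak = 21/2

d=987/8 v_max=21/2 a_max=6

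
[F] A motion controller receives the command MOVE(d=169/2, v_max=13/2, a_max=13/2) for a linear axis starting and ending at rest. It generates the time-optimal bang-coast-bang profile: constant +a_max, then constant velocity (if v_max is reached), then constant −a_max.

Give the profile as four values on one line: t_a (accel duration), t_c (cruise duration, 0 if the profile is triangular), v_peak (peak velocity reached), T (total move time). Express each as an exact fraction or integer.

t_a=1 t_c=12 v_peak=13/2 T=14

v_max²/a_max = (13/2)²/(13/2) = 13/2
169/2 ≥ 13/2 ⇒ cruise phase
t_a = (13/2)/(13/2) = 1; v_peak = 13/2
d_cruise = 169/2 − 13/2 = 78; t_c = 78/(13/2) = 12
T = 2·1 + 12 = 14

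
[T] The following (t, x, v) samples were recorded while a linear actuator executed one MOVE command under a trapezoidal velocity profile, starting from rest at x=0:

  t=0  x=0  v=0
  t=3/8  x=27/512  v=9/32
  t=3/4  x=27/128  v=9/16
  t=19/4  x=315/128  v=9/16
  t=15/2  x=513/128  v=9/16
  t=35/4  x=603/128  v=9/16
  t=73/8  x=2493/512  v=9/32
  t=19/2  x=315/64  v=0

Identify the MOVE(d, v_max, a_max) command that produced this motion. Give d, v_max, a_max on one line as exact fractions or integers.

final state: t=19/2, x=315/64, v=0 → d = 315/64
a_max = (9/32−0)/(3/8−0) = 3/4
max v = 9/16 over t∈[3/4,35/4] → v_max = 9/16
check: 9/16·(3/4+8) = 315/64 ✓

d=315/64 v_max=9/16 a_max=3/4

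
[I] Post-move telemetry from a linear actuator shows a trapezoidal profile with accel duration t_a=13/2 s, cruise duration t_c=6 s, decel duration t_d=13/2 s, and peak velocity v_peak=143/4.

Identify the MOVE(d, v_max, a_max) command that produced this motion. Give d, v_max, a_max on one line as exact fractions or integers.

a_max = (143/4)/(13/2) = 11/2
d_a = ½·143/4·13/2 = 1859/16; d_c = 143/4·6 = 429/2
d = 2·1859/16 + 429/2 = 3575/8
t_c = 6 > 0 ⇒ limit active, v_max = 143/4

d=3575/8 v_max=143/4 a_max=11/2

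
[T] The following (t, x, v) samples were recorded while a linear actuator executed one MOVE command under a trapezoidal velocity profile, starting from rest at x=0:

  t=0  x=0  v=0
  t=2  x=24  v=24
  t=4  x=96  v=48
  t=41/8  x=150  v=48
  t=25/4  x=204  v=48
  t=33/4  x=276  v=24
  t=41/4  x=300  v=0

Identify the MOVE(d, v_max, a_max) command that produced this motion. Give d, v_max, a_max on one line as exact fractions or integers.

final state: t=41/4, x=300, v=0 → d = 300
a_max = (24−0)/(2−0) = 12
max v = 48 over t∈[4,25/4] → v_max = 48
check: 48·(4+9/4) = 300 ✓

d=300 v_max=48 a_max=12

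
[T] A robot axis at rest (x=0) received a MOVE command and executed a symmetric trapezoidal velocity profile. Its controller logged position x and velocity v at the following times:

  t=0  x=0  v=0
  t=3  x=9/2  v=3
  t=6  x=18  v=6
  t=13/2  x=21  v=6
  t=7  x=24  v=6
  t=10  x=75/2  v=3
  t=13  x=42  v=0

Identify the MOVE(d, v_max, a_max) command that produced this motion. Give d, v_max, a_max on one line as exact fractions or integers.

final state: t=13, x=42, v=0 → d = 42
a_max = (3−0)/(3−0) = 1
max v = 6 over t∈[6,7] → v_max = 6
check: 6·(6+1) = 42 ✓

d=42 v_max=6 a_max=1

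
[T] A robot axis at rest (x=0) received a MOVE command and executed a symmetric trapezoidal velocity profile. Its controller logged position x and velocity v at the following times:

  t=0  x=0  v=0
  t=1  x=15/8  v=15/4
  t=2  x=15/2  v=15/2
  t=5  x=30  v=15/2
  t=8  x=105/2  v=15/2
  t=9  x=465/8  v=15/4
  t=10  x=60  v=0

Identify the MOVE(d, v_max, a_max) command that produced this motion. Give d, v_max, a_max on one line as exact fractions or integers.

final state: t=10, x=60, v=0 → d = 60
a_max = (15/4−0)/(1−0) = 15/4
max v = 15/2 over t∈[2,8] → v_max = 15/2
check: 15/2·(2+6) = 60 ✓

d=60 v_max=15/2 a_max=15/4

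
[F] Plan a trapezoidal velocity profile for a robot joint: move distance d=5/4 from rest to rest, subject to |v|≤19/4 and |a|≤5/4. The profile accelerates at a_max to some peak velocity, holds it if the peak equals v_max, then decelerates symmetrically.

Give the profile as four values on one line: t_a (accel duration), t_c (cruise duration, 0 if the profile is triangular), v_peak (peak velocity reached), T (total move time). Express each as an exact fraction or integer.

(v_max)²/a_max = (19/4)²/(5/4) = 361/20
5/4 < 361/20 ⇒ no cruise
v_peak = √(5/4·5/4) = √(25/16) = 5/4
t_a = (5/4)/(5/4) = 1; t_c = 0
T = 2·1 = 2

t_a=1 t_c=0 v_peak=5/4 T=2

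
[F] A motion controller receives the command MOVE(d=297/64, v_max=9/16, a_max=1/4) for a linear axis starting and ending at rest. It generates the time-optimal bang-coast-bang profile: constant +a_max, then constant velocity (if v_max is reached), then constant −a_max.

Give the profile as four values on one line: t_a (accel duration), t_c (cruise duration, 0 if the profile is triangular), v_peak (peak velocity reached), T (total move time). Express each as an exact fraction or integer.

vₘ²/aₘ = (9/16)²/(1/4) = 81/64
297/64 ≥ 81/64 → trapezoidal
t_a = (9/16)/(1/4) = 9/4; v_peak = 9/16
d_cruise = 297/64 − 81/64 = 27/8; t_c = (27/8)/(9/16) = 6
T = 2·9/4 + 6 = 21/2

t_a=9/4 t_c=6 v_peak=9/16 T=21/2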